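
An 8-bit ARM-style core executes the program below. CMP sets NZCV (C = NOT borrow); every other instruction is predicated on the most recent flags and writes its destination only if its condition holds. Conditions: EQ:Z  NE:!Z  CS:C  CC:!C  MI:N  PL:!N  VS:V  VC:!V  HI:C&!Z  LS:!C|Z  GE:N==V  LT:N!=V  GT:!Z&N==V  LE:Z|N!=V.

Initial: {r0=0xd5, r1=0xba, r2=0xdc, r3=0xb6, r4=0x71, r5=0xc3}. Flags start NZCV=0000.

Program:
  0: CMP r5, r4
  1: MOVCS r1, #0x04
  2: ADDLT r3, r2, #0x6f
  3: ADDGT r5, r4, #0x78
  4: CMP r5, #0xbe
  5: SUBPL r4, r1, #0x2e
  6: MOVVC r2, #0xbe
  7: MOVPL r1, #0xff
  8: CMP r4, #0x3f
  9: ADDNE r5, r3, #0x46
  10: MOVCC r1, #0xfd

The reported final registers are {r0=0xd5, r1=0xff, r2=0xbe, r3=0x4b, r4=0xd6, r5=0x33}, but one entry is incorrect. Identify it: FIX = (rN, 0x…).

FIX = (r5, 0x91)

0: ✓ CMP  NZCV=0011
1: ✓ MOVCS  r1←0x04
2: ✓ ADDLT  r3←0x4b
3: · ADDGT
4: ✓ CMP  NZCV=0010
5: ✓ SUBPL  r4←0xd6
6: ✓ MOVVC  r2←0xbe
7: ✓ MOVPL  r1←0xff
8: ✓ CMP  NZCV=1010
9: ✓ ADDNE  r5←0x91
10: · MOVCC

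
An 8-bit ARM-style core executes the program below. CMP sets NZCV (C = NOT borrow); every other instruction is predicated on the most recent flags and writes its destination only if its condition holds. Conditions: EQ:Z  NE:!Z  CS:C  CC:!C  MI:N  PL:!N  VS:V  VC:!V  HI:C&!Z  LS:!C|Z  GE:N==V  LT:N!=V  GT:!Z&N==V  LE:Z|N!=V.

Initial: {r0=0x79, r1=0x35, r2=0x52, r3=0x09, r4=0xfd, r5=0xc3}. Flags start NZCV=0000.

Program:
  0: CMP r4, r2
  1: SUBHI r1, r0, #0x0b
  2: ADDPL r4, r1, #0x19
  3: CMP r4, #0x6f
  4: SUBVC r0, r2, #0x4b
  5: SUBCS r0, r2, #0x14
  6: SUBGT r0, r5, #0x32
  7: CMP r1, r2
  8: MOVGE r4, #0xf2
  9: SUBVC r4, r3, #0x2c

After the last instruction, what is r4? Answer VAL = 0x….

0: ✓ CMP  NZCV=1010
1: ✓ SUBHI  r1←0x6e
2: · ADDPL
3: ✓ CMP  NZCV=1010
4: ✓ SUBVC  r0←0x07
5: ✓ SUBCS  r0←0x3e
6: · SUBGT
7: ✓ CMP  NZCV=0010
8: ✓ MOVGE  r4←0xf2
9: ✓ SUBVC  r4←0xdd

VAL = 0xdd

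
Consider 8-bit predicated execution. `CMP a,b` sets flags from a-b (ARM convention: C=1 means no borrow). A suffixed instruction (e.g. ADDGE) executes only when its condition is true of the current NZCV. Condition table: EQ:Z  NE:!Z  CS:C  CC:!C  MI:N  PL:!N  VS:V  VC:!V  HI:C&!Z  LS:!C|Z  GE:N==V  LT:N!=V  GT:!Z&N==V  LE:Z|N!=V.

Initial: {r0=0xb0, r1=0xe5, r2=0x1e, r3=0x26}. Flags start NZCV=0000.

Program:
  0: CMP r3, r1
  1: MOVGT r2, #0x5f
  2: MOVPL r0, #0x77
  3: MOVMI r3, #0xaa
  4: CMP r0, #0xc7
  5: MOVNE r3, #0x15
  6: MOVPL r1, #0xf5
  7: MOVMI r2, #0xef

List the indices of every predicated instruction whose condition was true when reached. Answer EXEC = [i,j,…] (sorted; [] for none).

0: ✓ CMP  NZCV=0000
1: ✓ MOVGT  r2←0x5f
2: ✓ MOVPL  r0←0x77
3: · MOVMI
4: ✓ CMP  NZCV=1001
5: ✓ MOVNE  r3←0x15
6: · MOVPL
7: ✓ MOVMI  r2←0xef

EXEC = [1,2,5,7]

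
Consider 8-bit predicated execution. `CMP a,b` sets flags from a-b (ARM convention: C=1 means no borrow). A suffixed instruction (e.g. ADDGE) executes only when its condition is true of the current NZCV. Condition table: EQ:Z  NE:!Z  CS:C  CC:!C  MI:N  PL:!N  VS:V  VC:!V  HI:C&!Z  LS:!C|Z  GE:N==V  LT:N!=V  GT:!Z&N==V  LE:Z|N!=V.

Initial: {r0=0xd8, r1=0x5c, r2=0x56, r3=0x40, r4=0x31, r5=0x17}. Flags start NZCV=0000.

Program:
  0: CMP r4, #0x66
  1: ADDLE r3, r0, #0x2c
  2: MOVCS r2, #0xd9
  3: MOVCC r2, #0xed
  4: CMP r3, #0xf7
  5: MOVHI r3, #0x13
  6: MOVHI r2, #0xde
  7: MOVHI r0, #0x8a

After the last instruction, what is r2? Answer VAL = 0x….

VAL = 0xed

[0] flags=1000 → (cmp)
[1] flags=1000 LE?T → r3=0x04
[2] flags=1000 CS?F → skip
[3] flags=1000 CC?T → r2=0xed
[4] flags=0000 → (cmp)
[5] flags=0000 HI?F → skip
[6] flags=0000 HI?F → skip
[7] flags=0000 HI?F → skip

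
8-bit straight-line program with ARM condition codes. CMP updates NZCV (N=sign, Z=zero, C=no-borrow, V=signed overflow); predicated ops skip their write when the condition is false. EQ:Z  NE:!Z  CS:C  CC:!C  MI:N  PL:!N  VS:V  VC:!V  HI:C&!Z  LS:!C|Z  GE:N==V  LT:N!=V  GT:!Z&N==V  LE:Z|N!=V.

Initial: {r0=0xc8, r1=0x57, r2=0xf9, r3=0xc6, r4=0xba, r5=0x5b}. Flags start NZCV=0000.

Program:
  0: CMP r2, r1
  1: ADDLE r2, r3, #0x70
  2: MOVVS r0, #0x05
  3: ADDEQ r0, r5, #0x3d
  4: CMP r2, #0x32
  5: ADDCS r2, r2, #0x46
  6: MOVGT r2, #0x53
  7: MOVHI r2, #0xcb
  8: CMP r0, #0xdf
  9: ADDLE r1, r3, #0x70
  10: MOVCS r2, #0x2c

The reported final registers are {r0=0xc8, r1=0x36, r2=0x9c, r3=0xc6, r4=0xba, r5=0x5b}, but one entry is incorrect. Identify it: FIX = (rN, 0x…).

0: ✓ CMP  NZCV=1010
1: ✓ ADDLE  r2←0x36
2: · MOVVS
3: · ADDEQ
4: ✓ CMP  NZCV=0010
5: ✓ ADDCS  r2←0x7c
6: ✓ MOVGT  r2←0x53
7: ✓ MOVHI  r2←0xcb
8: ✓ CMP  NZCV=1000
9: ✓ ADDLE  r1←0x36
10: · MOVCS

FIX = (r2, 0xcb)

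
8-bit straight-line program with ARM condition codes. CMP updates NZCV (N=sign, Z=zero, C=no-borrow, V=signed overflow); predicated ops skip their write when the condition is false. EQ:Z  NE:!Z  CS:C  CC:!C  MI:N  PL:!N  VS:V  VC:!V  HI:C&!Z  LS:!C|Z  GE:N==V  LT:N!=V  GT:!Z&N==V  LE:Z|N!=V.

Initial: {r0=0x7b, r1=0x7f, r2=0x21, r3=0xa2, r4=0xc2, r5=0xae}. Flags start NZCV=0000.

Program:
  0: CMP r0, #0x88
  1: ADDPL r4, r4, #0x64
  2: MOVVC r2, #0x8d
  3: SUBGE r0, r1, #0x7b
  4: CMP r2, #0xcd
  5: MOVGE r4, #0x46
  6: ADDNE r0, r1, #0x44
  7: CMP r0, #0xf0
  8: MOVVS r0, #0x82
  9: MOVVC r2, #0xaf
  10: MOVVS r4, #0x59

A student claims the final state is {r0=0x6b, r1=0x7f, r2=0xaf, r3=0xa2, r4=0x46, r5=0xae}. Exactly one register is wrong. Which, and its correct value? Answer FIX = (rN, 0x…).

FIX = (r0, 0xc3)

0: ✓ CMP  NZCV=1001
1: · ADDPL
2: · MOVVC
3: ✓ SUBGE  r0←0x04
4: ✓ CMP  NZCV=0000
5: ✓ MOVGE  r4←0x46
6: ✓ ADDNE  r0←0xc3
7: ✓ CMP  NZCV=1000
8: · MOVVS
9: ✓ MOVVC  r2←0xaf
10: · MOVVS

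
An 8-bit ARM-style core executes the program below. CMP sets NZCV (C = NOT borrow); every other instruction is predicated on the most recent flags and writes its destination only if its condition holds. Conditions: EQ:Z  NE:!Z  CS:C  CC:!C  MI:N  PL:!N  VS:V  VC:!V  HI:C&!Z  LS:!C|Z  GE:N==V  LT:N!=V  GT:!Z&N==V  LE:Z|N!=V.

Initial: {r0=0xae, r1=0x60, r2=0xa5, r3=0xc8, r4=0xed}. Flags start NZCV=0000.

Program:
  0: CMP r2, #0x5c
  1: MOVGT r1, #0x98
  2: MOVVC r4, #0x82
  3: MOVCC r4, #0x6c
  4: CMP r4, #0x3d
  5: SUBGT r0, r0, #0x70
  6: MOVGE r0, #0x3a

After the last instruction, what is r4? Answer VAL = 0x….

VAL = 0xed

0: ✓ CMP  NZCV=0011
1: · MOVGT
2: · MOVVC
3: · MOVCC
4: ✓ CMP  NZCV=1010
5: · SUBGT
6: · MOVGE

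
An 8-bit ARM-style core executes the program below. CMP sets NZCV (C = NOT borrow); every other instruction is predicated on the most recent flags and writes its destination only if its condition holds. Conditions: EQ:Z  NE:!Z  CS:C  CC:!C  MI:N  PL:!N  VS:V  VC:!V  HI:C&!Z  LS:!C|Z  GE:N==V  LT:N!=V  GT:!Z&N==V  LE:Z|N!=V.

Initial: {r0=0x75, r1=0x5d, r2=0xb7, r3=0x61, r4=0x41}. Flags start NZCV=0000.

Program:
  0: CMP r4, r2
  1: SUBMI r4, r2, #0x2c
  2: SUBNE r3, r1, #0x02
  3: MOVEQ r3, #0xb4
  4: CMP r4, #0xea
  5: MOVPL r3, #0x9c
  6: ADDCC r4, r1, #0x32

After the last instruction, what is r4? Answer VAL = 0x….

VAL = 0x8f

0: ✓ CMP  NZCV=1001
1: ✓ SUBMI  r4←0x8b
2: ✓ SUBNE  r3←0x5b
3: · MOVEQ
4: ✓ CMP  NZCV=1000
5: · MOVPL
6: ✓ ADDCC  r4←0x8f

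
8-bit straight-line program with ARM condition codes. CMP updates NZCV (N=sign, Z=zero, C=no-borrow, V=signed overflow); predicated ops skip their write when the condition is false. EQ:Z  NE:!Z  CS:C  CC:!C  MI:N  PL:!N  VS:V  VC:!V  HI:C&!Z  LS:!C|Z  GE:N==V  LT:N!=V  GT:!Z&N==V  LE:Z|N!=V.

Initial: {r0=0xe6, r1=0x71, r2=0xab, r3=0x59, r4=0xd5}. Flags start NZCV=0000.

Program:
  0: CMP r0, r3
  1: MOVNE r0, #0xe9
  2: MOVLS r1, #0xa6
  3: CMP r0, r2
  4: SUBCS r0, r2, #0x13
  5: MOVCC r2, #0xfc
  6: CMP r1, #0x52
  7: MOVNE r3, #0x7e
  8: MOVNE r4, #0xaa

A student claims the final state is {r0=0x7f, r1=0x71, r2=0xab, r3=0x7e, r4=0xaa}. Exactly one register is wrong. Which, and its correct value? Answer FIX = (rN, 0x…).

FIX = (r0, 0x98)

0: ✓ CMP  NZCV=1010
1: ✓ MOVNE  r0←0xe9
2: · MOVLS
3: ✓ CMP  NZCV=0010
4: ✓ SUBCS  r0←0x98
5: · MOVCC
6: ✓ CMP  NZCV=0010
7: ✓ MOVNE  r3←0x7e
8: ✓ MOVNE  r4←0xaa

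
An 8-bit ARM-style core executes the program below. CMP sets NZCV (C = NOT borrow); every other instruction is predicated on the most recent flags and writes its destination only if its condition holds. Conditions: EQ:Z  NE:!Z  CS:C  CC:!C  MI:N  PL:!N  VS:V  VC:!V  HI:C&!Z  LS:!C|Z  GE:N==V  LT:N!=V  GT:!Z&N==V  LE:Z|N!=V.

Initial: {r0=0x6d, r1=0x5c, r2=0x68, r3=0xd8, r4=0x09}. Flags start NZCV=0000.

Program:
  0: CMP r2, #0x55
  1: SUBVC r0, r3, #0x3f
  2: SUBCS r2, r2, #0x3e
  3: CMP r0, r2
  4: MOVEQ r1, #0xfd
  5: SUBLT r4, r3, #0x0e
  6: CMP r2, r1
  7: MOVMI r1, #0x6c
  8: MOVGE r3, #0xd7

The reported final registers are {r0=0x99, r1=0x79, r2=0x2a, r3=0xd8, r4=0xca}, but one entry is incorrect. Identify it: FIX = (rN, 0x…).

FIX = (r1, 0x6c)

0: ✓ CMP  NZCV=0010
1: ✓ SUBVC  r0←0x99
2: ✓ SUBCS  r2←0x2a
3: ✓ CMP  NZCV=0011
4: · MOVEQ
5: ✓ SUBLT  r4←0xca
6: ✓ CMP  NZCV=1000
7: ✓ MOVMI  r1←0x6c
8: · MOVGE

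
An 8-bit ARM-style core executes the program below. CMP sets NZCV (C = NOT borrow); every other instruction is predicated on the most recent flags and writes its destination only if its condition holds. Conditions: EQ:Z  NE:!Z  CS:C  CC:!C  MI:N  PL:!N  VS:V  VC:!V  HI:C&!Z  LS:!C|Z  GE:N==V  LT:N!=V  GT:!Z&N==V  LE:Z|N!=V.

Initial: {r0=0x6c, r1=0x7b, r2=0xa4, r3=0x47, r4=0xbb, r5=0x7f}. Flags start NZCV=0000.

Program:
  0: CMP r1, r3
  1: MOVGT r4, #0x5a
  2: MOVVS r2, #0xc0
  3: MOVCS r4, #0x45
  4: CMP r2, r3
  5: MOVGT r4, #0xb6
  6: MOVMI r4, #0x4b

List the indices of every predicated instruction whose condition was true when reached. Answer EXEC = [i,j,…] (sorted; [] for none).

0: ✓ CMP  NZCV=0010
1: ✓ MOVGT  r4←0x5a
2: · MOVVS
3: ✓ MOVCS  r4←0x45
4: ✓ CMP  NZCV=0011
5: · MOVGT
6: · MOVMI

EXEC = [1,3]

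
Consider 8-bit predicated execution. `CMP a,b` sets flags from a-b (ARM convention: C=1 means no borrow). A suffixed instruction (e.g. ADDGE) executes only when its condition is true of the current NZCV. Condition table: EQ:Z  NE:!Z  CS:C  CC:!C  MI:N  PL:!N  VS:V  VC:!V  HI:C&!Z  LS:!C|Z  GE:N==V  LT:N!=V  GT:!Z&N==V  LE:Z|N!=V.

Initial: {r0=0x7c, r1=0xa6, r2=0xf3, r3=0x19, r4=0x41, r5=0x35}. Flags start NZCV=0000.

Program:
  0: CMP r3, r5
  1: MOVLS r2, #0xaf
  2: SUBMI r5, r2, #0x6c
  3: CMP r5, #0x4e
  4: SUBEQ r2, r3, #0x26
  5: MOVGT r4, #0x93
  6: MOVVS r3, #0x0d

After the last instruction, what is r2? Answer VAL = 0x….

VAL = 0xaf

[0] flags=1000 → (cmp)
[1] flags=1000 LS?T → r2=0xaf
[2] flags=1000 MI?T → r5=0x43
[3] flags=1000 → (cmp)
[4] flags=1000 EQ?F → skip
[5] flags=1000 GT?F → skip
[6] flags=1000 VS?F → skip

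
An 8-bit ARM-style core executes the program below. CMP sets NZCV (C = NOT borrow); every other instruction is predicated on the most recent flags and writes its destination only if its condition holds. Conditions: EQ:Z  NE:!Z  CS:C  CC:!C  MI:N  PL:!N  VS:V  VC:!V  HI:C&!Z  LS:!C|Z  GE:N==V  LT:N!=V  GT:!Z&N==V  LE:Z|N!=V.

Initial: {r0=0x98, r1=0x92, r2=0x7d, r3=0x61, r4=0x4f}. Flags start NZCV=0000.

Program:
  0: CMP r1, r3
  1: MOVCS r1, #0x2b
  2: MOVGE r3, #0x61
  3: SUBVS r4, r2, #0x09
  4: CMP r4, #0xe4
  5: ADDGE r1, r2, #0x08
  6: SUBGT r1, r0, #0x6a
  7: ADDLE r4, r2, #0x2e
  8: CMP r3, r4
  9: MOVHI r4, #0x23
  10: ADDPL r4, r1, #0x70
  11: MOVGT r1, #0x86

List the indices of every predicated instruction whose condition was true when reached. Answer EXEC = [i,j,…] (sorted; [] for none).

EXEC = [1,3,5,6]

0: ✓ CMP  NZCV=0011
1: ✓ MOVCS  r1←0x2b
2: · MOVGE
3: ✓ SUBVS  r4←0x74
4: ✓ CMP  NZCV=1001
5: ✓ ADDGE  r1←0x85
6: ✓ SUBGT  r1←0x2e
7: · ADDLE
8: ✓ CMP  NZCV=1000
9: · MOVHI
10: · ADDPL
11: · MOVGT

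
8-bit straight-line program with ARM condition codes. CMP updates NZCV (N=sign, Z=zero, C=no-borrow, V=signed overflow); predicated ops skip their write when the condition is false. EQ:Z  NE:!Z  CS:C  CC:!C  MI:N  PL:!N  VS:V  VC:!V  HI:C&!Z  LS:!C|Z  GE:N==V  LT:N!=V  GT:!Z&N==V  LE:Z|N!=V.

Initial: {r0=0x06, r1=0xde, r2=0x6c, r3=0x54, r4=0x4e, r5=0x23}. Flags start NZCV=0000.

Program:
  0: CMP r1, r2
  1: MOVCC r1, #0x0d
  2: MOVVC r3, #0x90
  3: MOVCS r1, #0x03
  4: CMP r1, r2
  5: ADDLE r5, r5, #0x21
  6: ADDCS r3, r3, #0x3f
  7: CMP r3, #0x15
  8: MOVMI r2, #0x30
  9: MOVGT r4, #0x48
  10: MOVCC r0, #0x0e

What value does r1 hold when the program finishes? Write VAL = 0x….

VAL = 0x03

[0] flags=0011 → (cmp)
[1] flags=0011 CC?F → skip
[2] flags=0011 VC?F → skip
[3] flags=0011 CS?T → r1=0x03
[4] flags=1000 → (cmp)
[5] flags=1000 LE?T → r5=0x44
[6] flags=1000 CS?F → skip
[7] flags=0010 → (cmp)
[8] flags=0010 MI?F → skip
[9] flags=0010 GT?T → r4=0x48
[10] flags=0010 CC?F → skip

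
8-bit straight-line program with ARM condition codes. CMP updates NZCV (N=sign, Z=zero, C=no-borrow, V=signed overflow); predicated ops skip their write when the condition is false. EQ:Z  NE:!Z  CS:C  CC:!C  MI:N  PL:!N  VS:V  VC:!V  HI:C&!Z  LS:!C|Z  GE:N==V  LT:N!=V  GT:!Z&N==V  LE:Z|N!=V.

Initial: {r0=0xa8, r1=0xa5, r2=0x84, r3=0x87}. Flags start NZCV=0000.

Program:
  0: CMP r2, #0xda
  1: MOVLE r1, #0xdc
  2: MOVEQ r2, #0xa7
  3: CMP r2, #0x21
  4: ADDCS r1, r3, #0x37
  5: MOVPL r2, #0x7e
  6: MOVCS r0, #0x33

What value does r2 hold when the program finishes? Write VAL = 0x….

VAL = 0x7e

0: ✓ CMP  NZCV=1000
1: ✓ MOVLE  r1←0xdc
2: · MOVEQ
3: ✓ CMP  NZCV=0011
4: ✓ ADDCS  r1←0xbe
5: ✓ MOVPL  r2←0x7e
6: ✓ MOVCS  r0←0x33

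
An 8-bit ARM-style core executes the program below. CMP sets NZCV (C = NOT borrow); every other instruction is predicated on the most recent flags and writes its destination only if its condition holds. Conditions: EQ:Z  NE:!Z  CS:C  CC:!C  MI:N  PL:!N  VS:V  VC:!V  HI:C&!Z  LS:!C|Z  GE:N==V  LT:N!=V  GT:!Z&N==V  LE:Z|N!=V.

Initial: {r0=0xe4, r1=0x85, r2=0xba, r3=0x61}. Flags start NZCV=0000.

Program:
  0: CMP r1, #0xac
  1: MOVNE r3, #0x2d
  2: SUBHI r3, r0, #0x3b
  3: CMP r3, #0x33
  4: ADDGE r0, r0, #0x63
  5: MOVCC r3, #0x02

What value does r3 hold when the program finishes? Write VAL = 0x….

0: ✓ CMP  NZCV=1000
1: ✓ MOVNE  r3←0x2d
2: · SUBHI
3: ✓ CMP  NZCV=1000
4: · ADDGE
5: ✓ MOVCC  r3←0x02

VAL = 0x02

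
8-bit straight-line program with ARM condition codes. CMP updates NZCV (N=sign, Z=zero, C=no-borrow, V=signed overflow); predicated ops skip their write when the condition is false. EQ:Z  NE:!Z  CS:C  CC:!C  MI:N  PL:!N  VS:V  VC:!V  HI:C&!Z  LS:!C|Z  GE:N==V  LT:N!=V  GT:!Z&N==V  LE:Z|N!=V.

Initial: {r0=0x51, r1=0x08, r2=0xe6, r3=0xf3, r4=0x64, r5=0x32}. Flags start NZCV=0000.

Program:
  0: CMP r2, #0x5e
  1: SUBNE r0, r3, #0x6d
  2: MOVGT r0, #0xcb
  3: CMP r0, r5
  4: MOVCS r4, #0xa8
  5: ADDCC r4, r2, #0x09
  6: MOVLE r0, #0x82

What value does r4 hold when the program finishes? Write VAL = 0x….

[0] flags=1010 → (cmp)
[1] flags=1010 NE?T → r0=0x86
[2] flags=1010 GT?F → skip
[3] flags=0011 → (cmp)
[4] flags=0011 CS?T → r4=0xa8
[5] flags=0011 CC?F → skip
[6] flags=0011 LE?T → r0=0x82

VAL = 0xa8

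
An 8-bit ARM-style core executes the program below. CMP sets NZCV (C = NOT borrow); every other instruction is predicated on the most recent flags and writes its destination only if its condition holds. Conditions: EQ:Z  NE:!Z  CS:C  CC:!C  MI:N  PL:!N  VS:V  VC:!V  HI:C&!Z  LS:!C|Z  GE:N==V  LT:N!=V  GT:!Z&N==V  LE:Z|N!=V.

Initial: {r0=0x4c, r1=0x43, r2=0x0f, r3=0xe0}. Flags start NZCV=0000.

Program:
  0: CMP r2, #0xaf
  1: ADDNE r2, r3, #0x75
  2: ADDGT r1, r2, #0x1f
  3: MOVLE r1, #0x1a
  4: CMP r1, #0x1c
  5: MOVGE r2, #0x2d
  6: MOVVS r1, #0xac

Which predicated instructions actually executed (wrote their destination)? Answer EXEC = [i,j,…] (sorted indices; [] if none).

0: ✓ CMP  NZCV=0000
1: ✓ ADDNE  r2←0x55
2: ✓ ADDGT  r1←0x74
3: · MOVLE
4: ✓ CMP  NZCV=0010
5: ✓ MOVGE  r2←0x2d
6: · MOVVS

EXEC = [1,2,5]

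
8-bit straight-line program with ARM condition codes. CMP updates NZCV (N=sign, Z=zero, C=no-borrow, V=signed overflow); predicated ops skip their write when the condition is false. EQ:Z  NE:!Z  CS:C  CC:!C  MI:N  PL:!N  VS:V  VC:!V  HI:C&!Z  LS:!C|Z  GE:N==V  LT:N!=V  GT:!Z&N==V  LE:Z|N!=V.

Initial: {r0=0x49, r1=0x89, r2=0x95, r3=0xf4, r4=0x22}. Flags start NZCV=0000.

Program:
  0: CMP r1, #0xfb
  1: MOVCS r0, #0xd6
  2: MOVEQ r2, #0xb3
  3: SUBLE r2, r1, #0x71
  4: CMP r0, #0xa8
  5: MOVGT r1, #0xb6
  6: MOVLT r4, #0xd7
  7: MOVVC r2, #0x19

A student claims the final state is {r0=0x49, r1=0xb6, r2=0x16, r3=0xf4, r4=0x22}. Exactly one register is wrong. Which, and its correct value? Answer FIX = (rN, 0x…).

[0] flags=1000 → (cmp)
[1] flags=1000 CS?F → skip
[2] flags=1000 EQ?F → skip
[3] flags=1000 LE?T → r2=0x18
[4] flags=1001 → (cmp)
[5] flags=1001 GT?T → r1=0xb6
[6] flags=1001 LT?F → skip
[7] flags=1001 VC?F → skip

FIX = (r2, 0x18)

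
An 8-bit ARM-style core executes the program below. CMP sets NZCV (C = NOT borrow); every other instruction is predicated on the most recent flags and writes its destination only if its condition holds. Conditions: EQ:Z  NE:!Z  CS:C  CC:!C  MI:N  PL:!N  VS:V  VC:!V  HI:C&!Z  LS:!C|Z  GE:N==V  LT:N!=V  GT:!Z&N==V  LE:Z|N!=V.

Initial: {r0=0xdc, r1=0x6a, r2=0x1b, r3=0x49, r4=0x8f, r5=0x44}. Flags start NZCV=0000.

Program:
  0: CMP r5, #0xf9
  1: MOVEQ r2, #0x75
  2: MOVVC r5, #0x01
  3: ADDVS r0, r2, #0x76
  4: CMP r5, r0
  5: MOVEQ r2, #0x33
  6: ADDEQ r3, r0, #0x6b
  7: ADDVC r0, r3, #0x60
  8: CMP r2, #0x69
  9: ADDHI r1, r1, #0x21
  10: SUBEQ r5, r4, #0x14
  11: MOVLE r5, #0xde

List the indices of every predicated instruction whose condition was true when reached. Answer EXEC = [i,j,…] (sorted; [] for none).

0: ✓ CMP  NZCV=0000
1: · MOVEQ
2: ✓ MOVVC  r5←0x01
3: · ADDVS
4: ✓ CMP  NZCV=0000
5: · MOVEQ
6: · ADDEQ
7: ✓ ADDVC  r0←0xa9
8: ✓ CMP  NZCV=1000
9: · ADDHI
10: · SUBEQ
11: ✓ MOVLE  r5←0xde

EXEC = [2,7,11]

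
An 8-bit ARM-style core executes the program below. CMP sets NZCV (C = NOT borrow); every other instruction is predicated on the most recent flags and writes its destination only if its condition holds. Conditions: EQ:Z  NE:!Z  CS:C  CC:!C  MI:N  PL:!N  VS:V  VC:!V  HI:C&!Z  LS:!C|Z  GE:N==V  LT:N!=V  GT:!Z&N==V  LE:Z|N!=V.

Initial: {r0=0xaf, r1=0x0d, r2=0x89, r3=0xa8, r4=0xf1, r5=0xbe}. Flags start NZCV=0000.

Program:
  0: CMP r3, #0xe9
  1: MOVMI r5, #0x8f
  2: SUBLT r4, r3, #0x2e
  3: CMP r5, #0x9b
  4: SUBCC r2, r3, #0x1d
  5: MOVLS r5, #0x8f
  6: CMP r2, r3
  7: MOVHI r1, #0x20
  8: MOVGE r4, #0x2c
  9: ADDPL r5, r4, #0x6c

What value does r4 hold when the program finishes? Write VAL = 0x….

[0] flags=1000 → (cmp)
[1] flags=1000 MI?T → r5=0x8f
[2] flags=1000 LT?T → r4=0x7a
[3] flags=1000 → (cmp)
[4] flags=1000 CC?T → r2=0x8b
[5] flags=1000 LS?T → r5=0x8f
[6] flags=1000 → (cmp)
[7] flags=1000 HI?F → skip
[8] flags=1000 GE?F → skip
[9] flags=1000 PL?F → skip

VAL = 0x7a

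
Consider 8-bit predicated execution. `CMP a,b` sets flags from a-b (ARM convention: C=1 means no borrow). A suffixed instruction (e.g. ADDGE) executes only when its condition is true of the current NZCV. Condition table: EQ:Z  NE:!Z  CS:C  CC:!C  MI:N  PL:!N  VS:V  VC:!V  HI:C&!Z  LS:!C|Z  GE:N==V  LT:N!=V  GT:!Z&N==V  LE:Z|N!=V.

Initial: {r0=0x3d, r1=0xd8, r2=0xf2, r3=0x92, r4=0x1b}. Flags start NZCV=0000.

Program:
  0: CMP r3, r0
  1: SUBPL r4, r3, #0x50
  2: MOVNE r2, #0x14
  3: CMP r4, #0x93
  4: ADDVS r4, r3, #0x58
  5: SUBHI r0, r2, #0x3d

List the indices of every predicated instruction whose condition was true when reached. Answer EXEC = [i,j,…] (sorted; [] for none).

EXEC = [1,2,4]

0: ✓ CMP  NZCV=0011
1: ✓ SUBPL  r4←0x42
2: ✓ MOVNE  r2←0x14
3: ✓ CMP  NZCV=1001
4: ✓ ADDVS  r4←0xea
5: · SUBHI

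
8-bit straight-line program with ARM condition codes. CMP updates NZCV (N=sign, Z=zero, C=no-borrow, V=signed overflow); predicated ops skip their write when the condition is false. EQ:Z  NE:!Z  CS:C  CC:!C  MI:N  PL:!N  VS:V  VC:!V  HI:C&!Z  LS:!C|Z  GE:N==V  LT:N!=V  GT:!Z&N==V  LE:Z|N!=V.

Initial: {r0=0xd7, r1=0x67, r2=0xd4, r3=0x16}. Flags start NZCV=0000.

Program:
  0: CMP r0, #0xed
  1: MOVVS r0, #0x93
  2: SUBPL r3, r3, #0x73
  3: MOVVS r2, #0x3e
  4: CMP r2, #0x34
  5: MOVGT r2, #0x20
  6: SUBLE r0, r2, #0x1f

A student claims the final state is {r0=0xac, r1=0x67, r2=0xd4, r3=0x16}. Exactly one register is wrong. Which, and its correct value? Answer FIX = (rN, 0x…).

FIX = (r0, 0xb5)

[0] flags=1000 → (cmp)
[1] flags=1000 VS?F → skip
[2] flags=1000 PL?F → skip
[3] flags=1000 VS?F → skip
[4] flags=1010 → (cmp)
[5] flags=1010 GT?F → skip
[6] flags=1010 LE?T → r0=0xb5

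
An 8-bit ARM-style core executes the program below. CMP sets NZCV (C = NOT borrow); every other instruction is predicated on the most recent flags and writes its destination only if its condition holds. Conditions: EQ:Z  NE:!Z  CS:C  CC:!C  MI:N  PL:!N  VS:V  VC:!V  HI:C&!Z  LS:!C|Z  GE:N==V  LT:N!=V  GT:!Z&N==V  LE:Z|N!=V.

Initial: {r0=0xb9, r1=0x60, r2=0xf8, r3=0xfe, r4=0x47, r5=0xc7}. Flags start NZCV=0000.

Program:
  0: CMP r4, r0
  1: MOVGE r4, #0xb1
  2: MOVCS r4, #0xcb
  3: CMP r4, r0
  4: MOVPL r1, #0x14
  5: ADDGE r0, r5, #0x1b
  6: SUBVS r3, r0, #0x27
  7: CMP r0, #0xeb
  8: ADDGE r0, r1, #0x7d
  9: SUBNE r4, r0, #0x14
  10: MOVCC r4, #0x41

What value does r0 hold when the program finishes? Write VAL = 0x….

VAL = 0xb9

0: ✓ CMP  NZCV=1001
1: ✓ MOVGE  r4←0xb1
2: · MOVCS
3: ✓ CMP  NZCV=1000
4: · MOVPL
5: · ADDGE
6: · SUBVS
7: ✓ CMP  NZCV=1000
8: · ADDGE
9: ✓ SUBNE  r4←0xa5
10: ✓ MOVCC  r4←0x41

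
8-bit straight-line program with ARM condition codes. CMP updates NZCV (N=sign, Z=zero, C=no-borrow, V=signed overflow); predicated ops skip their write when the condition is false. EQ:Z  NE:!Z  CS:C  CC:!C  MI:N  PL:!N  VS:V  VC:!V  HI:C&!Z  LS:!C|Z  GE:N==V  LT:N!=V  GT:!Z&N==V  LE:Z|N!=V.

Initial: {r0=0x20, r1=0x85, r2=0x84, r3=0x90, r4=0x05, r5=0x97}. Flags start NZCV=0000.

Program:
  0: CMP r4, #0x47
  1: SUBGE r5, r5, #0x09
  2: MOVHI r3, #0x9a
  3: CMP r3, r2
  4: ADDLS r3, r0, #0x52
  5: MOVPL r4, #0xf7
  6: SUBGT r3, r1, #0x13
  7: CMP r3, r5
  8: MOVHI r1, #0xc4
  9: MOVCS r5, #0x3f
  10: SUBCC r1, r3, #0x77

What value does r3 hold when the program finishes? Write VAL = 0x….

VAL = 0x72

0: ✓ CMP  NZCV=1000
1: · SUBGE
2: · MOVHI
3: ✓ CMP  NZCV=0010
4: · ADDLS
5: ✓ MOVPL  r4←0xf7
6: ✓ SUBGT  r3←0x72
7: ✓ CMP  NZCV=1001
8: · MOVHI
9: · MOVCS
10: ✓ SUBCC  r1←0xfb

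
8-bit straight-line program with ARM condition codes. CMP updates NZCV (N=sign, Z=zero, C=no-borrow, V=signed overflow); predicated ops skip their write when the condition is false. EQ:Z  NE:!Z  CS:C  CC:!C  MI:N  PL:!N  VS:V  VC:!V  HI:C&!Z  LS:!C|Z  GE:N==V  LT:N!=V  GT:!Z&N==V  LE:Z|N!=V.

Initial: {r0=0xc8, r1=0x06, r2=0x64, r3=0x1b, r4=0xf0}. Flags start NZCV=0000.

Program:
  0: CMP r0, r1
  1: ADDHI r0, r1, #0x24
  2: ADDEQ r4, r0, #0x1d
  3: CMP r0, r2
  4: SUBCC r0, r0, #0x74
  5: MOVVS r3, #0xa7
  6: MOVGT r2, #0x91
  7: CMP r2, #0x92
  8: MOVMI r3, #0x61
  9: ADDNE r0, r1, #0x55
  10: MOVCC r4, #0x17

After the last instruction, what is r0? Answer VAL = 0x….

[0] flags=1010 → (cmp)
[1] flags=1010 HI?T → r0=0x2a
[2] flags=1010 EQ?F → skip
[3] flags=1000 → (cmp)
[4] flags=1000 CC?T → r0=0xb6
[5] flags=1000 VS?F → skip
[6] flags=1000 GT?F → skip
[7] flags=1001 → (cmp)
[8] flags=1001 MI?T → r3=0x61
[9] flags=1001 NE?T → r0=0x5b
[10] flags=1001 CC?T → r4=0x17

VAL = 0x5b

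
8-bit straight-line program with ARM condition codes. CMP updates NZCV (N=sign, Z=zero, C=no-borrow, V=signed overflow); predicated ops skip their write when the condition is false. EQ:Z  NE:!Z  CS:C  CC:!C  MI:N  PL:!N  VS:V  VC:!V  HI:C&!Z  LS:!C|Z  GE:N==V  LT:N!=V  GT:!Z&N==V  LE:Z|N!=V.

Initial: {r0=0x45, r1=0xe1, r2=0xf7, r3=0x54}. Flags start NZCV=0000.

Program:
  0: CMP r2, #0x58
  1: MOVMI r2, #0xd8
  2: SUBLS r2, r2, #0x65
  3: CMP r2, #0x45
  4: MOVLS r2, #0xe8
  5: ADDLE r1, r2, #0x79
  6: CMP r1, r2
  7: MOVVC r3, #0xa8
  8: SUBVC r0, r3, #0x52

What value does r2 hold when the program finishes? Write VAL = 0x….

0: ✓ CMP  NZCV=1010
1: ✓ MOVMI  r2←0xd8
2: · SUBLS
3: ✓ CMP  NZCV=1010
4: · MOVLS
5: ✓ ADDLE  r1←0x51
6: ✓ CMP  NZCV=0000
7: ✓ MOVVC  r3←0xa8
8: ✓ SUBVC  r0←0x56

VAL = 0xd8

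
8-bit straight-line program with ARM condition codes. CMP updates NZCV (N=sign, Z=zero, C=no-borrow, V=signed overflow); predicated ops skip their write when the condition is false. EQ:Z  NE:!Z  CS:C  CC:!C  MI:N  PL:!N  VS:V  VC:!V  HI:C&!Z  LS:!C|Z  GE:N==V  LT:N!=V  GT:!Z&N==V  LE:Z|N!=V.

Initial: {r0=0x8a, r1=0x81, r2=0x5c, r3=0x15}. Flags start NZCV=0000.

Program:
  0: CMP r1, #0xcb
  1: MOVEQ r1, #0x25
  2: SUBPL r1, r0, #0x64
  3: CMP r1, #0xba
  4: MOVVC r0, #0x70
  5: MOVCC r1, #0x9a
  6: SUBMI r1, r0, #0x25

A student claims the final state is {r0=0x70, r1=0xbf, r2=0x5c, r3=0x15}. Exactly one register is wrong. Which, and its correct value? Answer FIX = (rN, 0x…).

[0] flags=1000 → (cmp)
[1] flags=1000 EQ?F → skip
[2] flags=1000 PL?F → skip
[3] flags=1000 → (cmp)
[4] flags=1000 VC?T → r0=0x70
[5] flags=1000 CC?T → r1=0x9a
[6] flags=1000 MI?T → r1=0x4b

FIX = (r1, 0x4b)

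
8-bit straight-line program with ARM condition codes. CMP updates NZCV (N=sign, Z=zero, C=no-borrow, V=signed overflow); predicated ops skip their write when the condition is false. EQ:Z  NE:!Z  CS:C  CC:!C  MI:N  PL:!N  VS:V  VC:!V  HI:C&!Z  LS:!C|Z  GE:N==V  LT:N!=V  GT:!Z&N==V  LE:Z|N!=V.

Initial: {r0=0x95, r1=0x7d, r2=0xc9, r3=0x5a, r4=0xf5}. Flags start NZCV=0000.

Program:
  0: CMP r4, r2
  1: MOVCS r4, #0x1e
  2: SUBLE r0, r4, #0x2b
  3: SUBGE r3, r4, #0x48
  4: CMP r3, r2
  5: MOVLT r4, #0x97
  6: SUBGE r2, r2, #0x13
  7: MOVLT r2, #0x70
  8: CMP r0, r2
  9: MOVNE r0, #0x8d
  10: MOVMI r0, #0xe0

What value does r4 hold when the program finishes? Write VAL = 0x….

0: ✓ CMP  NZCV=0010
1: ✓ MOVCS  r4←0x1e
2: · SUBLE
3: ✓ SUBGE  r3←0xd6
4: ✓ CMP  NZCV=0010
5: · MOVLT
6: ✓ SUBGE  r2←0xb6
7: · MOVLT
8: ✓ CMP  NZCV=1000
9: ✓ MOVNE  r0←0x8d
10: ✓ MOVMI  r0←0xe0

VAL = 0x1e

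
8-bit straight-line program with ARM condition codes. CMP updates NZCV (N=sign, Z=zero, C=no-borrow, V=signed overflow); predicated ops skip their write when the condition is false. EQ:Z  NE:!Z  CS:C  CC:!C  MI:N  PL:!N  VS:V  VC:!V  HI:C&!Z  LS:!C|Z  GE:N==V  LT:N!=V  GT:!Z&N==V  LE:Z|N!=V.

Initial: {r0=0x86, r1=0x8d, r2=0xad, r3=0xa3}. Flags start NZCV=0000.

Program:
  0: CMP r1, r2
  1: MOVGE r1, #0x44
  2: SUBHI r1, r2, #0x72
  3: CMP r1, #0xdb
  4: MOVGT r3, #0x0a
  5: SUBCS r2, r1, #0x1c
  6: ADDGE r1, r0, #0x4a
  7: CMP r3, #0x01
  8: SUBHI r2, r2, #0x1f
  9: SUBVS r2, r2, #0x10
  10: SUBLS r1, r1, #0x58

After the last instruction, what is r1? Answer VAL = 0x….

[0] flags=1000 → (cmp)
[1] flags=1000 GE?F → skip
[2] flags=1000 HI?F → skip
[3] flags=1000 → (cmp)
[4] flags=1000 GT?F → skip
[5] flags=1000 CS?F → skip
[6] flags=1000 GE?F → skip
[7] flags=1010 → (cmp)
[8] flags=1010 HI?T → r2=0x8e
[9] flags=1010 VS?F → skip
[10] flags=1010 LS?F → skip

VAL = 0x8d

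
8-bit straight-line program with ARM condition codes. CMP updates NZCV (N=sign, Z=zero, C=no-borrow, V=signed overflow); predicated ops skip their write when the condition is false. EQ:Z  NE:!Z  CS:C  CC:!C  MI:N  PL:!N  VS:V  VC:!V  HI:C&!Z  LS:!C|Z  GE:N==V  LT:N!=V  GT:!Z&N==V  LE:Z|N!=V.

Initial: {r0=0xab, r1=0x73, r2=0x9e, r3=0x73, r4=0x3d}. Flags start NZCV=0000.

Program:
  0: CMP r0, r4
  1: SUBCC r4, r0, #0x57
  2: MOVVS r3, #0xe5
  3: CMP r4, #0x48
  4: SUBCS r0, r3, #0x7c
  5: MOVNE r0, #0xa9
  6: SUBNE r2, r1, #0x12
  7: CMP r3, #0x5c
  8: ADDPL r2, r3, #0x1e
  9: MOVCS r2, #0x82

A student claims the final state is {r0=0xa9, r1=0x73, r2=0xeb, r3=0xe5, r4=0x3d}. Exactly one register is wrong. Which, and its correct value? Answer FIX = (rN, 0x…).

[0] flags=0011 → (cmp)
[1] flags=0011 CC?F → skip
[2] flags=0011 VS?T → r3=0xe5
[3] flags=1000 → (cmp)
[4] flags=1000 CS?F → skip
[5] flags=1000 NE?T → r0=0xa9
[6] flags=1000 NE?T → r2=0x61
[7] flags=1010 → (cmp)
[8] flags=1010 PL?F → skip
[9] flags=1010 CS?T → r2=0x82

FIX = (r2, 0x82)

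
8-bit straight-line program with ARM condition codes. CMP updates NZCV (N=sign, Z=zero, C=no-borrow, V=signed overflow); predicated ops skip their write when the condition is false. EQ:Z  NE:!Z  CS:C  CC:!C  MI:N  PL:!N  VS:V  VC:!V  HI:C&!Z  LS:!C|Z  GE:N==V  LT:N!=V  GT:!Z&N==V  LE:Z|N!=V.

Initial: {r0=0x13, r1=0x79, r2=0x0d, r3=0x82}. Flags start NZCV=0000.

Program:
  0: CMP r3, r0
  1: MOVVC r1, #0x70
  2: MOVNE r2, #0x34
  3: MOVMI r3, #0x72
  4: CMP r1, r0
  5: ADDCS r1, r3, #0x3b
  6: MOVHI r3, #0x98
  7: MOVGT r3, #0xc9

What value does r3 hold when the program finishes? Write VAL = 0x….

VAL = 0xc9

[0] flags=0011 → (cmp)
[1] flags=0011 VC?F → skip
[2] flags=0011 NE?T → r2=0x34
[3] flags=0011 MI?F → skip
[4] flags=0010 → (cmp)
[5] flags=0010 CS?T → r1=0xbd
[6] flags=0010 HI?T → r3=0x98
[7] flags=0010 GT?T → r3=0xc9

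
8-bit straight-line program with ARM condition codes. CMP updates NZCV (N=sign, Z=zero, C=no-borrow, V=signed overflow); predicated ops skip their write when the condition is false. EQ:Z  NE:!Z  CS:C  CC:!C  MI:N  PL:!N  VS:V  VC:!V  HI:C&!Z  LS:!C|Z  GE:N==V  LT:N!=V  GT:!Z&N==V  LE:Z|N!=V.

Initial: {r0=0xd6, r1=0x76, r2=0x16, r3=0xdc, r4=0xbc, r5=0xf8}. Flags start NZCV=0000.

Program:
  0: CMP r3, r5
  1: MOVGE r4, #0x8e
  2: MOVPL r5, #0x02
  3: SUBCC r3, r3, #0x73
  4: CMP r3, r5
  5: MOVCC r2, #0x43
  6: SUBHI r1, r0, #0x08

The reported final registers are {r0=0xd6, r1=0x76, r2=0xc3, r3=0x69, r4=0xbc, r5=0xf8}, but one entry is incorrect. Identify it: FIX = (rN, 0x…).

FIX = (r2, 0x43)

0: ✓ CMP  NZCV=1000
1: · MOVGE
2: · MOVPL
3: ✓ SUBCC  r3←0x69
4: ✓ CMP  NZCV=0000
5: ✓ MOVCC  r2←0x43
6: · SUBHI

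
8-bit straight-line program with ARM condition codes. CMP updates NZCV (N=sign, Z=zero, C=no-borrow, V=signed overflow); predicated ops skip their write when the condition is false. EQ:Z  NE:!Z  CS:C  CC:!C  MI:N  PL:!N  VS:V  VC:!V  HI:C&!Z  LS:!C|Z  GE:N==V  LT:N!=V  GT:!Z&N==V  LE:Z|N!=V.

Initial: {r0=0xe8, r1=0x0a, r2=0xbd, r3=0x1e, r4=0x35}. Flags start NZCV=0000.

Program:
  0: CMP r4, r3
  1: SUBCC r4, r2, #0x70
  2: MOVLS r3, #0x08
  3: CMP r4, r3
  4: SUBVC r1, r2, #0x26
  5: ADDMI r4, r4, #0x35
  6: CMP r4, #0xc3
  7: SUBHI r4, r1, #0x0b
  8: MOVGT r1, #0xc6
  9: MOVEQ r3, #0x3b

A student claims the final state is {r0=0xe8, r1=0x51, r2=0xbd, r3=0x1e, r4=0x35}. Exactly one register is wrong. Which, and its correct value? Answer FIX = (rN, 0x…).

0: ✓ CMP  NZCV=0010
1: · SUBCC
2: · MOVLS
3: ✓ CMP  NZCV=0010
4: ✓ SUBVC  r1←0x97
5: · ADDMI
6: ✓ CMP  NZCV=0000
7: · SUBHI
8: ✓ MOVGT  r1←0xc6
9: · MOVEQ

FIX = (r1, 0xc6)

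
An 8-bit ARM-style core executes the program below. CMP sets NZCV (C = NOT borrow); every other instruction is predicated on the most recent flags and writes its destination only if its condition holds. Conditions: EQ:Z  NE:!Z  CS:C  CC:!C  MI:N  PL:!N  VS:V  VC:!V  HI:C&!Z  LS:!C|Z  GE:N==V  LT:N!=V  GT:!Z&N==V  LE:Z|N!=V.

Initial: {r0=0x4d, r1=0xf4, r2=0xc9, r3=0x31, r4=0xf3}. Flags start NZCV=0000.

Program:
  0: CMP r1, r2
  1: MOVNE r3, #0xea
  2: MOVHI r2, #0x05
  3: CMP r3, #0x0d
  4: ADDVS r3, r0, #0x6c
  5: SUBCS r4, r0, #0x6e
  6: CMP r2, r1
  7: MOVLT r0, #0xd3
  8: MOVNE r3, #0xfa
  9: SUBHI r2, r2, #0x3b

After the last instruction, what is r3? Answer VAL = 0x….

VAL = 0xfa

[0] flags=0010 → (cmp)
[1] flags=0010 NE?T → r3=0xea
[2] flags=0010 HI?T → r2=0x05
[3] flags=1010 → (cmp)
[4] flags=1010 VS?F → skip
[5] flags=1010 CS?T → r4=0xdf
[6] flags=0000 → (cmp)
[7] flags=0000 LT?F → skip
[8] flags=0000 NE?T → r3=0xfa
[9] flags=0000 HI?F → skip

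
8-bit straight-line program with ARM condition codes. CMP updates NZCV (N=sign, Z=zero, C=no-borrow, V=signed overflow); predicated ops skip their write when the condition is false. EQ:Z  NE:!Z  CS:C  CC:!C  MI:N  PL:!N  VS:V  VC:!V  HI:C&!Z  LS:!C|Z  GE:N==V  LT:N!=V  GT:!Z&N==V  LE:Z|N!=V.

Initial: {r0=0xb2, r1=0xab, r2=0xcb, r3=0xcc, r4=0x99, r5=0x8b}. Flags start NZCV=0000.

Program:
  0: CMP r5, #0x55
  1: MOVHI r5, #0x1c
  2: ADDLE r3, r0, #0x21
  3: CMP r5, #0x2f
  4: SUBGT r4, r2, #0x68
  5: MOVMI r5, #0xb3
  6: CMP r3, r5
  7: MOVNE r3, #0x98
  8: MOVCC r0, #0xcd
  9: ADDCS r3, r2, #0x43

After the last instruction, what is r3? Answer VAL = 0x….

0: ✓ CMP  NZCV=0011
1: ✓ MOVHI  r5←0x1c
2: ✓ ADDLE  r3←0xd3
3: ✓ CMP  NZCV=1000
4: · SUBGT
5: ✓ MOVMI  r5←0xb3
6: ✓ CMP  NZCV=0010
7: ✓ MOVNE  r3←0x98
8: · MOVCC
9: ✓ ADDCS  r3←0x0e

VAL = 0x0e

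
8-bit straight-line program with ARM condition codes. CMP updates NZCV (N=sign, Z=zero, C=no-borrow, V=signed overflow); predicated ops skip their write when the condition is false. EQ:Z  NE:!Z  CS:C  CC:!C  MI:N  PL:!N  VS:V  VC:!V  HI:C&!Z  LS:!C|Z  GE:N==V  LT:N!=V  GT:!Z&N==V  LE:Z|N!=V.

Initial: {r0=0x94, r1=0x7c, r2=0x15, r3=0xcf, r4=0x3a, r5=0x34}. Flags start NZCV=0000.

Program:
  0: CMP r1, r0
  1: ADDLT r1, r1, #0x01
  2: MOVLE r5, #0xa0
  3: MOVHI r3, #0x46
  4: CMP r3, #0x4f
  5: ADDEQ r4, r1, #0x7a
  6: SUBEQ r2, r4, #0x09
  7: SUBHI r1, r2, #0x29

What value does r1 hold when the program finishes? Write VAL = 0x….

0: ✓ CMP  NZCV=1001
1: · ADDLT
2: · MOVLE
3: · MOVHI
4: ✓ CMP  NZCV=1010
5: · ADDEQ
6: · SUBEQ
7: ✓ SUBHI  r1←0xec

VAL = 0xec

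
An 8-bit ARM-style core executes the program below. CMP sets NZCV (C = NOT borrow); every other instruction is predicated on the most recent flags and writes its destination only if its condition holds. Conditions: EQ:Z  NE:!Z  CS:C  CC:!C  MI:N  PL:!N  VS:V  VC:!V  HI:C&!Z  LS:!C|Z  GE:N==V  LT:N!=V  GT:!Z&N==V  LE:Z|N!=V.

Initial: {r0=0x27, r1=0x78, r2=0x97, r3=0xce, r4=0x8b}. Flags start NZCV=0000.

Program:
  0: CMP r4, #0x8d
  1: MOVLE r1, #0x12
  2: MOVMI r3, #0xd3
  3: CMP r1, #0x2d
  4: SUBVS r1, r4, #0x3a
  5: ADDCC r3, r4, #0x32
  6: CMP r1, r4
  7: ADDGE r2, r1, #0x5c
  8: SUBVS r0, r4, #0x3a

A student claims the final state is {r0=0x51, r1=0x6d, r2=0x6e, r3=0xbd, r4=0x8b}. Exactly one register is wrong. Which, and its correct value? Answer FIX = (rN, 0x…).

FIX = (r1, 0x12)

0: ✓ CMP  NZCV=1000
1: ✓ MOVLE  r1←0x12
2: ✓ MOVMI  r3←0xd3
3: ✓ CMP  NZCV=1000
4: · SUBVS
5: ✓ ADDCC  r3←0xbd
6: ✓ CMP  NZCV=1001
7: ✓ ADDGE  r2←0x6e
8: ✓ SUBVS  r0←0x51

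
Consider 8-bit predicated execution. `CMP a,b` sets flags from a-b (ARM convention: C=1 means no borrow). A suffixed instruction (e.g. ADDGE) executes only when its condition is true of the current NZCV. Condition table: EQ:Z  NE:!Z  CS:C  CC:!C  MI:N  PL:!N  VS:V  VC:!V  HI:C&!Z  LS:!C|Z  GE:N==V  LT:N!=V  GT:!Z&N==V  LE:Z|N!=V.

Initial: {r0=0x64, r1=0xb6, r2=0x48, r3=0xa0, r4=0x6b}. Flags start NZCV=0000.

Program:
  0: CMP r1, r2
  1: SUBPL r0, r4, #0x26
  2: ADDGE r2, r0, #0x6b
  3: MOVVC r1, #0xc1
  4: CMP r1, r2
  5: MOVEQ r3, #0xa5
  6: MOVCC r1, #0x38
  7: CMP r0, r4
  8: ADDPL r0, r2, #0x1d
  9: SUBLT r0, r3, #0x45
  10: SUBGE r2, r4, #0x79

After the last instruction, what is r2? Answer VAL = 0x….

VAL = 0x48

[0] flags=0011 → (cmp)
[1] flags=0011 PL?T → r0=0x45
[2] flags=0011 GE?F → skip
[3] flags=0011 VC?F → skip
[4] flags=0011 → (cmp)
[5] flags=0011 EQ?F → skip
[6] flags=0011 CC?F → skip
[7] flags=1000 → (cmp)
[8] flags=1000 PL?F → skip
[9] flags=1000 LT?T → r0=0x5b
[10] flags=1000 GE?F → skip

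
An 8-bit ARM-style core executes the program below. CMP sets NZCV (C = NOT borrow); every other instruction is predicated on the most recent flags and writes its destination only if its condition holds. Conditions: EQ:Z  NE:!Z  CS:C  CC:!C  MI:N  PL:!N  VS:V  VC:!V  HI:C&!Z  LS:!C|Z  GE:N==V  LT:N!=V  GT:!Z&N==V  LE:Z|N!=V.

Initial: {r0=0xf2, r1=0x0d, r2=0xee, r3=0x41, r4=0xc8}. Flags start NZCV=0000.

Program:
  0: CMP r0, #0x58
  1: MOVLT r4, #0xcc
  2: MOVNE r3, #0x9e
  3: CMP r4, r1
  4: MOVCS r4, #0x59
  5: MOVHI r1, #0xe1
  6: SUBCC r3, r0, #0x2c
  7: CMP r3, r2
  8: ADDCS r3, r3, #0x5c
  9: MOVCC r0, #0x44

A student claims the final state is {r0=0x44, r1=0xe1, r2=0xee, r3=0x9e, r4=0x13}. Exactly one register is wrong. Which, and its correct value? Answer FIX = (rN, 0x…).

0: ✓ CMP  NZCV=1010
1: ✓ MOVLT  r4←0xcc
2: ✓ MOVNE  r3←0x9e
3: ✓ CMP  NZCV=1010
4: ✓ MOVCS  r4←0x59
5: ✓ MOVHI  r1←0xe1
6: · SUBCC
7: ✓ CMP  NZCV=1000
8: · ADDCS
9: ✓ MOVCC  r0←0x44

FIX = (r4, 0x59)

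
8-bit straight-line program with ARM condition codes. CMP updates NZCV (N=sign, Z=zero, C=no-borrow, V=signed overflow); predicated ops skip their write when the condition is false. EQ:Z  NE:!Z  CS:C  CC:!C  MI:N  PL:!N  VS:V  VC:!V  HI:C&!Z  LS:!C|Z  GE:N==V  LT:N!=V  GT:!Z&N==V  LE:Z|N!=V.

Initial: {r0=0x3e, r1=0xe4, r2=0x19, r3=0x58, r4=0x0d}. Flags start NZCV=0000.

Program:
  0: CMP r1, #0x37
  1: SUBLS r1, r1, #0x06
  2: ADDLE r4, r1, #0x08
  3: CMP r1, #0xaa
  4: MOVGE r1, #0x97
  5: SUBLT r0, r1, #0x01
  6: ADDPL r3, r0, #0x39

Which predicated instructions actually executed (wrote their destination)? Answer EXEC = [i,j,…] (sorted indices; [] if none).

EXEC = [2,4,6]

0: ✓ CMP  NZCV=1010
1: · SUBLS
2: ✓ ADDLE  r4←0xec
3: ✓ CMP  NZCV=0010
4: ✓ MOVGE  r1←0x97
5: · SUBLT
6: ✓ ADDPL  r3←0x77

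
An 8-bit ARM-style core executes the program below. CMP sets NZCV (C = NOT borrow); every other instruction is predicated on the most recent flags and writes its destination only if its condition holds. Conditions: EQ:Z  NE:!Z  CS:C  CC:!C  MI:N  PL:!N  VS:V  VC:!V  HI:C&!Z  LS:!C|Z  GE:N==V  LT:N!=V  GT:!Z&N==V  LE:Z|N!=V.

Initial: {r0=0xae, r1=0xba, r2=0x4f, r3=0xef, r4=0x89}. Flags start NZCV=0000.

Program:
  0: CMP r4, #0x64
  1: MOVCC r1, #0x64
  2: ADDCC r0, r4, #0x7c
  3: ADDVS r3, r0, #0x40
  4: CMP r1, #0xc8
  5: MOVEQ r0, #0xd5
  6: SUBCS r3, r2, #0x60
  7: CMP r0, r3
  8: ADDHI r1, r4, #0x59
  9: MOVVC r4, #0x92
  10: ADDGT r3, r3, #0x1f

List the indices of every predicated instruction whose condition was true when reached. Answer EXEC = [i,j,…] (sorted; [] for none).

EXEC = [3,9]

[0] flags=0011 → (cmp)
[1] flags=0011 CC?F → skip
[2] flags=0011 CC?F → skip
[3] flags=0011 VS?T → r3=0xee
[4] flags=1000 → (cmp)
[5] flags=1000 EQ?F → skip
[6] flags=1000 CS?F → skip
[7] flags=1000 → (cmp)
[8] flags=1000 HI?F → skip
[9] flags=1000 VC?T → r4=0x92
[10] flags=1000 GT?F → skip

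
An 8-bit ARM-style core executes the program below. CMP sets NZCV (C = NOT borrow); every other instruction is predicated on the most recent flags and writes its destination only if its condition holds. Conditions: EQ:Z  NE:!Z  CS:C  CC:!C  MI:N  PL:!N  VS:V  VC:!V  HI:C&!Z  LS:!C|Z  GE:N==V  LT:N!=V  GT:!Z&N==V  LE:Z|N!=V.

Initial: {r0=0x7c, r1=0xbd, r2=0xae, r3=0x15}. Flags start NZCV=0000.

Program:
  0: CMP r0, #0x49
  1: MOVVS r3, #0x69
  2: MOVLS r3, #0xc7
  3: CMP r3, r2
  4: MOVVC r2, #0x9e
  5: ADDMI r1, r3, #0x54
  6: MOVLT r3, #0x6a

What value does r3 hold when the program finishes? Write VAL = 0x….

VAL = 0x15

0: ✓ CMP  NZCV=0010
1: · MOVVS
2: · MOVLS
3: ✓ CMP  NZCV=0000
4: ✓ MOVVC  r2←0x9e
5: · ADDMI
6: · MOVLT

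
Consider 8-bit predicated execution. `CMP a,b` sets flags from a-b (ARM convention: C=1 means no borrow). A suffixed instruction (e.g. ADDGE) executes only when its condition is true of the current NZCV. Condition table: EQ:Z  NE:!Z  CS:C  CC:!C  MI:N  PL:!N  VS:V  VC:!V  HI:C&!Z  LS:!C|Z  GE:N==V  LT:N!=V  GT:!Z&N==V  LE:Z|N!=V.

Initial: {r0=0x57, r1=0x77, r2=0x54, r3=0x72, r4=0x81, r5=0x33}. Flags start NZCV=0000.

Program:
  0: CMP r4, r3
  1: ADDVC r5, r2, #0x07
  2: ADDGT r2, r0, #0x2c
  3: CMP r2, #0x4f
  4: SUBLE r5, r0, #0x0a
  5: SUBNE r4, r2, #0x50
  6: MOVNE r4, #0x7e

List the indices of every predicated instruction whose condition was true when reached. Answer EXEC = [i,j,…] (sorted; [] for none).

EXEC = [5,6]

0: ✓ CMP  NZCV=0011
1: · ADDVC
2: · ADDGT
3: ✓ CMP  NZCV=0010
4: · SUBLE
5: ✓ SUBNE  r4←0x04
6: ✓ MOVNE  r4←0x7e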